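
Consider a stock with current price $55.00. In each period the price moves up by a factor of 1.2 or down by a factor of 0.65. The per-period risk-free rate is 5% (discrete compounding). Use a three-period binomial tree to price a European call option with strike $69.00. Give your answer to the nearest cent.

Risk-neutral probability p = (1 + 0.05 − 0.65)/(1.2 − 0.65) = 0.4000/0.5500 = 0.7273
Terminal stock prices: S_uuu = 95.04, S_uud = 51.48, S_udd = 27.89, S_ddd = 15.1
Terminal payoffs (S − K): max(26.04, 0) = 26.04, max(-17.52, 0) = 0, max(-41.11, 0) = 0, max(-53.9, 0) = 0
Node uu (S = 79.2): V_uu = 1/1.05·[0.7273·26.0400 + 0.2727·0.0000] = 18.0364
Node ud (S = 42.9): V_ud = 1/1.05·[0.7273·0.0000 + 0.2727·0.0000] = 0.0000
Node dd (S = 23.24): V_dd = 1/1.05·[0.7273·0.0000 + 0.2727·0.0000] = 0.0000
Node u (S = 66): V_u = 1/1.05·[0.7273·18.0364 + 0.2727·0.0000] = 12.4927
Node d (S = 35.75): V_d = 1/1.05·[0.7273·0.0000 + 0.2727·0.0000] = 0.0000
Node 0 (S = 55): V_0 = 1/1.05·[0.7273·12.4927 + 0.2727·0.0000] = 8.6530

$8.65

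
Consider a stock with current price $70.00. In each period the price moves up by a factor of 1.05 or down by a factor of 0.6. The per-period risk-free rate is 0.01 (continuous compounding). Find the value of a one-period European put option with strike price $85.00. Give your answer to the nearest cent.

Risk-neutral probability p = (e^0.01 − 0.6)/(1.05 − 0.6) = 0.4101/0.4500 = 0.9112
Terminal stock prices: S_u = 73.5, S_d = 42
Terminal payoffs (K − S): max(11.5, 0) = 11.5, max(43, 0) = 43
Node 0 (S = 70): V_0 = e^(−0.01)·[0.9112·11.5000 + 0.0888·43.0000] = 14.1542

$14.15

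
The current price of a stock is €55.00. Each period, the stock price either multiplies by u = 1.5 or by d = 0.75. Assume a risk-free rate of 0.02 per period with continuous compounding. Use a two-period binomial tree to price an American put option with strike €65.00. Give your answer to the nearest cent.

Risk-neutral probability p = (e^0.02 − 0.75)/(1.5 − 0.75) = 0.2702/0.7500 = 0.3603
Terminal stock prices: S_uu = 123.8, S_ud = 61.88, S_dd = 30.94
Terminal payoffs (K − S): max(-58.75, 0) = 0, max(3.125, 0) = 3.125, max(34.06, 0) = 34.06
Node u (S = 82.5): continuation = e^(−0.02)·[0.3603·0.0000 + 0.6397·3.1250] = 1.9596; exercise value = 0.0000 ≤ continuation, so V_u = 1.9596
Node d (S = 41.25): continuation = e^(−0.02)·[0.3603·3.1250 + 0.6397·34.0625] = 22.4629; exercise value = 23.7500 > continuation, so V_d = 23.7500 (exercise)
Node 0 (S = 55): continuation = e^(−0.02)·[0.3603·1.9596 + 0.6397·23.7500] = 15.5848; exercise value = 10.0000 ≤ continuation, so V_0 = 15.5848

€15.58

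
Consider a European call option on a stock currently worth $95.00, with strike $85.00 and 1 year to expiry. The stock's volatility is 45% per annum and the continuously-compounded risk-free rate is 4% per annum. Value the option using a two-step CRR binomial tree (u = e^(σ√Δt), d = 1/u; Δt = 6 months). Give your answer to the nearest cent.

$23.34

CRR parameters: u = e^(σ√Δt) = e^(0.45·√0.5) = 1.3746, d = 1/u = 0.7275
Per-period rate: rΔt = 0.04·0.5 = 0.02, so R = e^0.02 = 1.0202
Risk-neutral probability p = (e^0.02 − 0.7275)/(1.3746 − 0.7275) = 0.2927/0.6472 = 0.4523
Terminal stock prices: S_uu = 179.5, S_ud = 95, S_dd = 50.27
Terminal payoffs (S − K): max(94.52, 0) = 94.52, max(10, 0) = 10, max(-34.73, 0) = 0
Node u (S = 130.6): V_u = e^(−0.02)·[0.4523·94.5176 + 0.5477·10.0000] = 47.2747
Node d (S = 69.11): V_d = e^(−0.02)·[0.4523·10.0000 + 0.5477·0.0000] = 4.4337
Node 0 (S = 95): V_0 = e^(−0.02)·[0.4523·47.2747 + 0.5477·4.4337] = 23.3404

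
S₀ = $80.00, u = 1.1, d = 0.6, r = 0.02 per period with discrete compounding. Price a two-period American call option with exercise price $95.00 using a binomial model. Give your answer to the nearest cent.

$1.22

Risk-neutral probability p = (1 + 0.02 − 0.6)/(1.1 − 0.6) = 0.4200/0.5000 = 0.8400
Terminal stock prices: S_uu = 96.8, S_ud = 52.8, S_dd = 28.8
Terminal payoffs (S − K): max(1.8, 0) = 1.8, max(-42.2, 0) = 0, max(-66.2, 0) = 0
Node u (S = 88): continuation = 1/1.02·[0.8400·1.8000 + 0.1600·0.0000] = 1.4824; exercise value = 0.0000 ≤ continuation, so V_u = 1.4824
Node d (S = 48): continuation = 1/1.02·[0.8400·0.0000 + 0.1600·0.0000] = 0.0000; exercise value = 0.0000 ≤ continuation, so V_d = 0.0000
Node 0 (S = 80): continuation = 1/1.02·[0.8400·1.4824 + 0.1600·0.0000] = 1.2208; exercise value = 0.0000 ≤ continuation, so V_0 = 1.2208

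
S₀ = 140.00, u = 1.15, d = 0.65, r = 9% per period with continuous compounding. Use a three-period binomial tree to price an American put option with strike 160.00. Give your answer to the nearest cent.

Risk-neutral probability p = (e^0.09 − 0.65)/(1.15 − 0.65) = 0.4442/0.5000 = 0.8883
Terminal stock prices: S_uuu = 212.9, S_uud = 120.3, S_udd = 68.02, S_ddd = 38.45
Terminal payoffs (K − S): max(-52.92, 0) = 0, max(39.65, 0) = 39.65, max(91.98, 0) = 91.98, max(121.6, 0) = 121.6
Node uu (S = 185.1): continuation = e^(−0.09)·[0.8883·0.0000 + 0.1117·39.6525] = 4.0462; exercise value = 0.0000 ≤ continuation, so V_uu = 4.0462
Node ud (S = 104.7): continuation = e^(−0.09)·[0.8883·39.6525 + 0.1117·91.9775] = 41.5790; exercise value = 55.3500 > continuation, so V_ud = 55.3500 (exercise)
Node dd (S = 59.15): continuation = e^(−0.09)·[0.8883·91.9775 + 0.1117·121.5525] = 87.0790; exercise value = 100.8500 > continuation, so V_dd = 100.8500 (exercise)
Node u (S = 161): continuation = e^(−0.09)·[0.8883·4.0462 + 0.1117·55.3500] = 8.9331; exercise value = 0.0000 ≤ continuation, so V_u = 8.9331
Node d (S = 91): continuation = e^(−0.09)·[0.8883·55.3500 + 0.1117·100.8500] = 55.2290; exercise value = 69.0000 > continuation, so V_d = 69.0000 (exercise)
Node 0 (S = 140): continuation = e^(−0.09)·[0.8883·8.9331 + 0.1117·69.0000] = 14.2936; exercise value = 20.0000 > continuation, so V_0 = 20.0000 (exercise)

20.00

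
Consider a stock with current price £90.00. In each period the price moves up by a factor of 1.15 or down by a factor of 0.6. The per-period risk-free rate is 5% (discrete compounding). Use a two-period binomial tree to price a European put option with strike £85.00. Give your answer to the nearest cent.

Risk-neutral probability p = (1 + 0.05 − 0.6)/(1.15 − 0.6) = 0.4500/0.5500 = 0.8182
Terminal stock prices: S_uu = 119, S_ud = 62.1, S_dd = 32.4
Terminal payoffs (K − S): max(-34.02, 0) = 0, max(22.9, 0) = 22.9, max(52.6, 0) = 52.6
Node u (S = 103.5): V_u = 1/1.05·[0.8182·0.0000 + 0.1818·22.9000] = 3.9654
Node d (S = 54): V_d = 1/1.05·[0.8182·22.9000 + 0.1818·52.6000] = 26.9524
Node 0 (S = 90): V_0 = 1/1.05·[0.8182·3.9654 + 0.1818·26.9524] = 7.7570

£7.76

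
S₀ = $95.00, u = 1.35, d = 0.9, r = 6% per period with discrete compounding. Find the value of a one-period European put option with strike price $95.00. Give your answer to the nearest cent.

Risk-neutral probability p = (1 + 0.06 − 0.9)/(1.35 − 0.9) = 0.1600/0.4500 = 0.3556
Terminal stock prices: S_u = 128.2, S_d = 85.5
Terminal payoffs (K − S): max(-33.25, 0) = 0, max(9.5, 0) = 9.5
Node 0 (S = 95): V_0 = 1/1.06·[0.3556·0.0000 + 0.6444·9.5000] = 5.7757

$5.78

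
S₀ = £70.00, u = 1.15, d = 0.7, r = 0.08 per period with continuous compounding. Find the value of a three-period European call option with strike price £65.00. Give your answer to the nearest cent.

£20.15

Risk-neutral probability p = (e^0.08 − 0.7)/(1.15 − 0.7) = 0.3833/0.4500 = 0.8517
Terminal stock prices: S_uuu = 106.5, S_uud = 64.8, S_udd = 39.44, S_ddd = 24.01
Terminal payoffs (S − K): max(41.46, 0) = 41.46, max(-0.1975, 0) = 0, max(-25.56, 0) = 0, max(-40.99, 0) = 0
Node uu (S = 92.57): V_uu = e^(−0.08)·[0.8517·41.4612 + 0.1483·0.0000] = 32.5995
Node ud (S = 56.35): V_ud = e^(−0.08)·[0.8517·0.0000 + 0.1483·0.0000] = 0.0000
Node dd (S = 34.3): V_dd = e^(−0.08)·[0.8517·0.0000 + 0.1483·0.0000] = 0.0000
Node u (S = 80.5): V_u = e^(−0.08)·[0.8517·32.5995 + 0.1483·0.0000] = 25.6318
Node d (S = 49): V_d = e^(−0.08)·[0.8517·0.0000 + 0.1483·0.0000] = 0.0000
Node 0 (S = 70): V_0 = e^(−0.08)·[0.8517·25.6318 + 0.1483·0.0000] = 20.1533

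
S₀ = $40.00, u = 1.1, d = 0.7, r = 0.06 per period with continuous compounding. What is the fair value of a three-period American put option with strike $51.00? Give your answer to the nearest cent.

$11.00

Risk-neutral probability p = (e^0.06 − 0.7)/(1.1 − 0.7) = 0.3618/0.4000 = 0.9046
Terminal stock prices: S_uuu = 53.24, S_uud = 33.88, S_udd = 21.56, S_ddd = 13.72
Terminal payoffs (K − S): max(-2.24, 0) = 0, max(17.12, 0) = 17.12, max(29.44, 0) = 29.44, max(37.28, 0) = 37.28
Node uu (S = 48.4): continuation = e^(−0.06)·[0.9046·0.0000 + 0.0954·17.1200] = 1.5383; exercise value = 2.6000 > continuation, so V_uu = 2.6000 (exercise)
Node ud (S = 30.8): continuation = e^(−0.06)·[0.9046·17.1200 + 0.0954·29.4400] = 17.2300; exercise value = 20.2000 > continuation, so V_ud = 20.2000 (exercise)
Node dd (S = 19.6): continuation = e^(−0.06)·[0.9046·29.4400 + 0.0954·37.2800] = 28.4300; exercise value = 31.4000 > continuation, so V_dd = 31.4000 (exercise)
Node u (S = 44): continuation = e^(−0.06)·[0.9046·2.6000 + 0.0954·20.2000] = 4.0300; exercise value = 7.0000 > continuation, so V_u = 7.0000 (exercise)
Node d (S = 28): continuation = e^(−0.06)·[0.9046·20.2000 + 0.0954·31.4000] = 20.0300; exercise value = 23.0000 > continuation, so V_d = 23.0000 (exercise)
Node 0 (S = 40): continuation = e^(−0.06)·[0.9046·7.0000 + 0.0954·23.0000] = 8.0300; exercise value = 11.0000 > continuation, so V_0 = 11.0000 (exercise)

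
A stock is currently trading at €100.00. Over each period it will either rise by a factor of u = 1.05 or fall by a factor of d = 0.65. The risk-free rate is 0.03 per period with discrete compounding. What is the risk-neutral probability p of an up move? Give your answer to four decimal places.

p = 0.9500

Risk-neutral probability p = (1 + 0.03 − 0.65)/(1.05 − 0.65) = 0.3800/0.4000 = 0.9500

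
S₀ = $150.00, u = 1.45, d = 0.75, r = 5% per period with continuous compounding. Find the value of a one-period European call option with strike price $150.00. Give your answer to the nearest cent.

Risk-neutral probability p = (e^0.05 − 0.75)/(1.45 − 0.75) = 0.3013/0.7000 = 0.4304
Terminal stock prices: S_u = 217.5, S_d = 112.5
Terminal payoffs (S − K): max(67.5, 0) = 67.5, max(-37.5, 0) = 0
Node 0 (S = 150): V_0 = e^(−0.05)·[0.4304·67.5000 + 0.5696·0.0000] = 27.6343

$27.63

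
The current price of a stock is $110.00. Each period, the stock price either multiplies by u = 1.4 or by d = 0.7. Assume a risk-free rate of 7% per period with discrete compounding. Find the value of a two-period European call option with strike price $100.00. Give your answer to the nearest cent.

$31.60

Risk-neutral probability p = (1 + 0.07 − 0.7)/(1.4 − 0.7) = 0.3700/0.7000 = 0.5286
Terminal stock prices: S_uu = 215.6, S_ud = 107.8, S_dd = 53.9
Terminal payoffs (S − K): max(115.6, 0) = 115.6, max(7.8, 0) = 7.8, max(-46.1, 0) = 0
Node u (S = 154): V_u = 1/1.07·[0.5286·115.6000 + 0.4714·7.8000] = 60.5421
Node d (S = 77): V_d = 1/1.07·[0.5286·7.8000 + 0.4714·0.0000] = 3.8531
Node 0 (S = 110): V_0 = 1/1.07·[0.5286·60.5421 + 0.4714·3.8531] = 31.6049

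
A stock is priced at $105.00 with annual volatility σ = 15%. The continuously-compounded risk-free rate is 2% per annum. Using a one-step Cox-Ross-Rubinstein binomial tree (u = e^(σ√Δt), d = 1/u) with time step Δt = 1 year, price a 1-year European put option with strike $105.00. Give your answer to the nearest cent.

$6.74

CRR parameters: u = e^(σ√Δt) = e^(0.15·√1) = 1.1618, d = 1/u = 0.8607
Per-period rate: rΔt = 0.02·1 = 0.02, so R = e^0.02 = 1.0202
Risk-neutral probability p = (e^0.02 − 0.8607)/(1.1618 − 0.8607) = 0.1595/0.3011 = 0.5297
Terminal stock prices: S_u = 122, S_d = 90.37
Terminal payoffs (K − S): max(-16.99, 0) = 0, max(14.63, 0) = 14.63
Node 0 (S = 105): V_0 = e^(−0.02)·[0.5297·0.0000 + 0.4703·14.6257] = 6.7429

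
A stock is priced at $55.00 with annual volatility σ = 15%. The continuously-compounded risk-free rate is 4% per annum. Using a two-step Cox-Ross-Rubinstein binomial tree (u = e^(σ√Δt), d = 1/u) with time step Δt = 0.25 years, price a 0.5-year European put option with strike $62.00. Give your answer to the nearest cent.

CRR parameters: u = e^(σ√Δt) = e^(0.15·√0.25) = 1.0779, d = 1/u = 0.9277
Per-period rate: rΔt = 0.04·0.25 = 0.01, so R = e^0.01 = 1.0101
Risk-neutral probability p = (e^0.01 − 0.9277)/(1.0779 − 0.9277) = 0.0823/0.1501 = 0.5482
Terminal stock prices: S_uu = 63.9, S_ud = 55, S_dd = 47.34
Terminal payoffs (K − S): max(-1.901, 0) = 0, max(7, 0) = 7, max(14.66, 0) = 14.66
Node u (S = 59.28): V_u = e^(−0.01)·[0.5482·0.0000 + 0.4518·7.0000] = 3.1312
Node d (S = 51.03): V_d = e^(−0.01)·[0.5482·7.0000 + 0.4518·14.6611] = 10.3572
Node 0 (S = 55): V_0 = e^(−0.01)·[0.5482·3.1312 + 0.4518·10.3572] = 6.3323

$6.33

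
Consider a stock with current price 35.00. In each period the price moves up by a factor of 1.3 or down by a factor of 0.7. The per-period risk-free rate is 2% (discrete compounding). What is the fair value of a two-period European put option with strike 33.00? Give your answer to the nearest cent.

3.87

Risk-neutral probability p = (1 + 0.02 − 0.7)/(1.3 − 0.7) = 0.3200/0.6000 = 0.5333
Terminal stock prices: S_uu = 59.15, S_ud = 31.85, S_dd = 17.15
Terminal payoffs (K − S): max(-26.15, 0) = 0, max(1.15, 0) = 1.15, max(15.85, 0) = 15.85
Node u (S = 45.5): V_u = 1/1.02·[0.5333·0.0000 + 0.4667·1.1500] = 0.5261
Node d (S = 24.5): V_d = 1/1.02·[0.5333·1.1500 + 0.4667·15.8500] = 7.8529
Node 0 (S = 35): V_0 = 1/1.02·[0.5333·0.5261 + 0.4667·7.8529] = 3.8680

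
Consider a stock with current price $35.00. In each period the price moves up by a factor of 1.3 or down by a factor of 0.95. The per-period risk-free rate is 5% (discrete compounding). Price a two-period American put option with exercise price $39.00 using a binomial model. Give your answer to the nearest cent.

Risk-neutral probability p = (1 + 0.05 − 0.95)/(1.3 − 0.95) = 0.1000/0.3500 = 0.2857
Terminal stock prices: S_uu = 59.15, S_ud = 43.23, S_dd = 31.59
Terminal payoffs (K − S): max(-20.15, 0) = 0, max(-4.225, 0) = 0, max(7.413, 0) = 7.413
Node u (S = 45.5): continuation = 1/1.05·[0.2857·0.0000 + 0.7143·0.0000] = 0.0000; exercise value = 0.0000 ≤ continuation, so V_u = 0.0000
Node d (S = 33.25): continuation = 1/1.05·[0.2857·0.0000 + 0.7143·7.4125] = 5.0425; exercise value = 5.7500 > continuation, so V_d = 5.7500 (exercise)
Node 0 (S = 35): continuation = 1/1.05·[0.2857·0.0000 + 0.7143·5.7500] = 3.9116; exercise value = 4.0000 > continuation, so V_0 = 4.0000 (exercise)

$4.00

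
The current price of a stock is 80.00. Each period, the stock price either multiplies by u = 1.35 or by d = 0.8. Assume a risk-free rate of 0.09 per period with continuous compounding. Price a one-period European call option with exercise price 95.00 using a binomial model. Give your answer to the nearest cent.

6.35

Risk-neutral probability p = (e^0.09 − 0.8)/(1.35 − 0.8) = 0.2942/0.5500 = 0.5349
Terminal stock prices: S_u = 108, S_d = 64
Terminal payoffs (S − K): max(13, 0) = 13, max(-31, 0) = 0
Node 0 (S = 80): V_0 = e^(−0.09)·[0.5349·13.0000 + 0.4651·0.0000] = 6.3548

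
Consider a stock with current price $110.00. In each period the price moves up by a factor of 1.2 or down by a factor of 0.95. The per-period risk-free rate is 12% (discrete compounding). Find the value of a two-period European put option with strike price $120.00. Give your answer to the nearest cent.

Risk-neutral probability p = (1 + 0.12 − 0.95)/(1.2 − 0.95) = 0.1700/0.2500 = 0.6800
Terminal stock prices: S_uu = 158.4, S_ud = 125.4, S_dd = 99.27
Terminal payoffs (K − S): max(-38.4, 0) = 0, max(-5.4, 0) = 0, max(20.73, 0) = 20.73
Node u (S = 132): V_u = 1/1.12·[0.6800·0.0000 + 0.3200·0.0000] = 0.0000
Node d (S = 104.5): V_d = 1/1.12·[0.6800·0.0000 + 0.3200·20.7250] = 5.9214
Node 0 (S = 110): V_0 = 1/1.12·[0.6800·0.0000 + 0.3200·5.9214] = 1.6918

$1.69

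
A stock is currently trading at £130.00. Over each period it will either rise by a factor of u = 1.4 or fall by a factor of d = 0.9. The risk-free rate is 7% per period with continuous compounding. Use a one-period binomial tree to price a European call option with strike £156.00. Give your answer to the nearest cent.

Risk-neutral probability p = (e^0.07 − 0.9)/(1.4 − 0.9) = 0.1725/0.5000 = 0.3450
Terminal stock prices: S_u = 182, S_d = 117
Terminal payoffs (S − K): max(26, 0) = 26, max(-39, 0) = 0
Node 0 (S = 130): V_0 = e^(−0.07)·[0.3450·26.0000 + 0.6550·0.0000] = 8.3640

£8.36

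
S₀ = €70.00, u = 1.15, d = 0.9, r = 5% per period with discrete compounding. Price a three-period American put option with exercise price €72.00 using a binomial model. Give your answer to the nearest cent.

€3.99

Risk-neutral probability p = (1 + 0.05 − 0.9)/(1.15 − 0.9) = 0.1500/0.2500 = 0.6000
Terminal stock prices: S_uuu = 106.5, S_uud = 83.32, S_udd = 65.2, S_ddd = 51.03
Terminal payoffs (K − S): max(-34.46, 0) = 0, max(-11.32, 0) = 0, max(6.795, 0) = 6.795, max(20.97, 0) = 20.97
Node uu (S = 92.57): continuation = 1/1.05·[0.6000·0.0000 + 0.4000·0.0000] = 0.0000; exercise value = 0.0000 ≤ continuation, so V_uu = 0.0000
Node ud (S = 72.45): continuation = 1/1.05·[0.6000·0.0000 + 0.4000·6.7950] = 2.5886; exercise value = 0.0000 ≤ continuation, so V_ud = 2.5886
Node dd (S = 56.7): continuation = 1/1.05·[0.6000·6.7950 + 0.4000·20.9700] = 11.8714; exercise value = 15.3000 > continuation, so V_dd = 15.3000 (exercise)
Node u (S = 80.5): continuation = 1/1.05·[0.6000·0.0000 + 0.4000·2.5886] = 0.9861; exercise value = 0.0000 ≤ continuation, so V_u = 0.9861
Node d (S = 63): continuation = 1/1.05·[0.6000·2.5886 + 0.4000·15.3000] = 7.3078; exercise value = 9.0000 > continuation, so V_d = 9.0000 (exercise)
Node 0 (S = 70): continuation = 1/1.05·[0.6000·0.9861 + 0.4000·9.0000] = 3.9921; exercise value = 2.0000 ≤ continuation, so V_0 = 3.9921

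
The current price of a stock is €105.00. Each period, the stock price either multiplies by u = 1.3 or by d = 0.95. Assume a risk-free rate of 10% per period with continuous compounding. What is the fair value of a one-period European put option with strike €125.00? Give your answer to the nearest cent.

€12.72

Risk-neutral probability p = (e^0.1 − 0.95)/(1.3 − 0.95) = 0.1552/0.3500 = 0.4433
Terminal stock prices: S_u = 136.5, S_d = 99.75
Terminal payoffs (K − S): max(-11.5, 0) = 0, max(25.25, 0) = 25.25
Node 0 (S = 105): V_0 = e^(−0.1)·[0.4433·0.0000 + 0.5567·25.2500] = 12.7180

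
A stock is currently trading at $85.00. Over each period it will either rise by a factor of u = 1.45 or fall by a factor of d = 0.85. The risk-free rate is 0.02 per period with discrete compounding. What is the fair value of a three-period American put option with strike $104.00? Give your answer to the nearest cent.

$25.12

Risk-neutral probability p = (1 + 0.02 − 0.85)/(1.45 − 0.85) = 0.1700/0.6000 = 0.2833
Terminal stock prices: S_uuu = 259.1, S_uud = 151.9, S_udd = 89.05, S_ddd = 52.2
Terminal payoffs (K − S): max(-155.1, 0) = 0, max(-47.91, 0) = 0, max(14.95, 0) = 14.95, max(51.8, 0) = 51.8
Node uu (S = 178.7): continuation = 1/1.02·[0.2833·0.0000 + 0.7167·0.0000] = 0.0000; exercise value = 0.0000 ≤ continuation, so V_uu = 0.0000
Node ud (S = 104.8): continuation = 1/1.02·[0.2833·0.0000 + 0.7167·14.9519] = 10.5054; exercise value = 0.0000 ≤ continuation, so V_ud = 10.5054
Node dd (S = 61.41): continuation = 1/1.02·[0.2833·14.9519 + 0.7167·51.7994] = 40.5483; exercise value = 42.5875 > continuation, so V_dd = 42.5875 (exercise)
Node u (S = 123.2): continuation = 1/1.02·[0.2833·0.0000 + 0.7167·10.5054] = 7.3812; exercise value = 0.0000 ≤ continuation, so V_u = 7.3812
Node d (S = 72.25): continuation = 1/1.02·[0.2833·10.5054 + 0.7167·42.5875] = 32.8408; exercise value = 31.7500 ≤ continuation, so V_d = 32.8408
Node 0 (S = 85): continuation = 1/1.02·[0.2833·7.3812 + 0.7167·32.8408] = 25.1247; exercise value = 19.0000 ≤ continuation, so V_0 = 25.1247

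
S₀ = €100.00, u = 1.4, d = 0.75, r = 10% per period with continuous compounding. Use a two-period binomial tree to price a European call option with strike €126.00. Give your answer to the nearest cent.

€17.11

Risk-neutral probability p = (e^0.1 − 0.75)/(1.4 − 0.75) = 0.3552/0.6500 = 0.5464
Terminal stock prices: S_uu = 196, S_ud = 105, S_dd = 56.25
Terminal payoffs (S − K): max(70, 0) = 70, max(-21, 0) = 0, max(-69.75, 0) = 0
Node u (S = 140): V_u = e^(−0.1)·[0.5464·70.0000 + 0.4536·0.0000] = 34.6093
Node d (S = 75): V_d = e^(−0.1)·[0.5464·0.0000 + 0.4536·0.0000] = 0.0000
Node 0 (S = 100): V_0 = e^(−0.1)·[0.5464·34.6093 + 0.4536·0.0000] = 17.1115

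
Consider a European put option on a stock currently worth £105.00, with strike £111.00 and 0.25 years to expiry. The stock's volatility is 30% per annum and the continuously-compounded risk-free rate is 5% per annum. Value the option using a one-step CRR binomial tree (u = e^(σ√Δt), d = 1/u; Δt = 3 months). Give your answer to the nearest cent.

CRR parameters: u = e^(σ√Δt) = e^(0.3·√0.25) = 1.1618, d = 1/u = 0.8607
Per-period rate: rΔt = 0.05·0.25 = 0.0125, so R = e^0.0125 = 1.0126
Risk-neutral probability p = (e^0.0125 − 0.8607)/(1.1618 − 0.8607) = 0.1519/0.3011 = 0.5043
Terminal stock prices: S_u = 122, S_d = 90.37
Terminal payoffs (K − S): max(-10.99, 0) = 0, max(20.63, 0) = 20.63
Node 0 (S = 105): V_0 = e^(−0.0125)·[0.5043·0.0000 + 0.4957·20.6257] = 10.0963

£10.10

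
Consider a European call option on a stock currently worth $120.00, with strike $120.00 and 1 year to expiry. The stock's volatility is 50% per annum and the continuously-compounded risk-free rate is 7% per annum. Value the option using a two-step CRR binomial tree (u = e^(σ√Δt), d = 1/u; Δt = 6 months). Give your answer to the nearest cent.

$24.54

CRR parameters: u = e^(σ√Δt) = e^(0.5·√0.5) = 1.4241, d = 1/u = 0.7022
Per-period rate: rΔt = 0.07·0.5 = 0.035, so R = e^0.035 = 1.0356
Risk-neutral probability p = (e^0.035 − 0.7022)/(1.4241 − 0.7022) = 0.3334/0.7219 = 0.4619
Terminal stock prices: S_uu = 243.4, S_ud = 120, S_dd = 59.17
Terminal payoffs (S − K): max(123.4, 0) = 123.4, max(0, 0) = 0, max(-60.83, 0) = 0
Node u (S = 170.9): V_u = e^(−0.035)·[0.4619·123.3738 + 0.5381·0.0000] = 55.0216
Node d (S = 84.26): V_d = e^(−0.035)·[0.4619·0.0000 + 0.5381·0.0000] = 0.0000
Node 0 (S = 120): V_0 = e^(−0.035)·[0.4619·55.0216 + 0.5381·0.0000] = 24.5383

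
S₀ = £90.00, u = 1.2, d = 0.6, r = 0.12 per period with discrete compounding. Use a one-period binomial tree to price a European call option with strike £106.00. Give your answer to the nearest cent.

£1.55

Risk-neutral probability p = (1 + 0.12 − 0.6)/(1.2 − 0.6) = 0.5200/0.6000 = 0.8667
Terminal stock prices: S_u = 108, S_d = 54
Terminal payoffs (S − K): max(2, 0) = 2, max(-52, 0) = 0
Node 0 (S = 90): V_0 = 1/1.12·[0.8667·2.0000 + 0.1333·0.0000] = 1.5476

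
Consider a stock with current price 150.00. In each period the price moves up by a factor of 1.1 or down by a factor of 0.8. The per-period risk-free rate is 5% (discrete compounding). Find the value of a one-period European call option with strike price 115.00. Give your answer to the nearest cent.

Risk-neutral probability p = (1 + 0.05 − 0.8)/(1.1 − 0.8) = 0.2500/0.3000 = 0.8333
Terminal stock prices: S_u = 165, S_d = 120
Terminal payoffs (S − K): max(50, 0) = 50, max(5, 0) = 5
Node 0 (S = 150): V_0 = 1/1.05·[0.8333·50.0000 + 0.1667·5.0000] = 40.4762

40.48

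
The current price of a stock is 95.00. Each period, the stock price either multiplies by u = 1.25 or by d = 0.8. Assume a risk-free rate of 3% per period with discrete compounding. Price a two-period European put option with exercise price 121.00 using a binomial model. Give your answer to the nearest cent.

25.81

Risk-neutral probability p = (1 + 0.03 − 0.8)/(1.25 − 0.8) = 0.2300/0.4500 = 0.5111
Terminal stock prices: S_uu = 148.4, S_ud = 95, S_dd = 60.8
Terminal payoffs (K − S): max(-27.44, 0) = 0, max(26, 0) = 26, max(60.2, 0) = 60.2
Node u (S = 118.8): V_u = 1/1.03·[0.5111·0.0000 + 0.4889·26.0000] = 12.3409
Node d (S = 76): V_d = 1/1.03·[0.5111·26.0000 + 0.4889·60.2000] = 41.4757
Node 0 (S = 95): V_0 = 1/1.03·[0.5111·12.3409 + 0.4889·41.4757] = 25.8103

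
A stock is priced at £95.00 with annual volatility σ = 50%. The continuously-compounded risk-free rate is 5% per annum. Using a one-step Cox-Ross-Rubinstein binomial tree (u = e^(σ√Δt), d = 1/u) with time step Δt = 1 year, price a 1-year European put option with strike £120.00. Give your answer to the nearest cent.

CRR parameters: u = e^(σ√Δt) = e^(0.5·√1) = 1.6487, d = 1/u = 0.6065
Per-period rate: rΔt = 0.05·1 = 0.05, so R = e^0.05 = 1.0513
Risk-neutral probability p = (e^0.05 − 0.6065)/(1.6487 − 0.6065) = 0.4447/1.0422 = 0.4267
Terminal stock prices: S_u = 156.6, S_d = 57.62
Terminal payoffs (K − S): max(-36.63, 0) = 0, max(62.38, 0) = 62.38
Node 0 (S = 95): V_0 = e^(−0.05)·[0.4267·0.0000 + 0.5733·62.3796] = 34.0159

£34.02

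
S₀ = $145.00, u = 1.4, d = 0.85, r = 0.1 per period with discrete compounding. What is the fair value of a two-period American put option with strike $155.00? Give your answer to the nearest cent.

$15.74

Risk-neutral probability p = (1 + 0.1 − 0.85)/(1.4 − 0.85) = 0.2500/0.5500 = 0.4545
Terminal stock prices: S_uu = 284.2, S_ud = 172.5, S_dd = 104.8
Terminal payoffs (K − S): max(-129.2, 0) = 0, max(-17.55, 0) = 0, max(50.24, 0) = 50.24
Node u (S = 203): continuation = 1/1.1·[0.4545·0.0000 + 0.5455·0.0000] = 0.0000; exercise value = 0.0000 ≤ continuation, so V_u = 0.0000
Node d (S = 123.2): continuation = 1/1.1·[0.4545·0.0000 + 0.5455·50.2375] = 24.9112; exercise value = 31.7500 > continuation, so V_d = 31.7500 (exercise)
Node 0 (S = 145): continuation = 1/1.1·[0.4545·0.0000 + 0.5455·31.7500] = 15.7438; exercise value = 10.0000 ≤ continuation, so V_0 = 15.7438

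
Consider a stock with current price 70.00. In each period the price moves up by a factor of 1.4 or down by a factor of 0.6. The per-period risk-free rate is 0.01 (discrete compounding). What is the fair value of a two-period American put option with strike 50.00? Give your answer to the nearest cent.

Risk-neutral probability p = (1 + 0.01 − 0.6)/(1.4 − 0.6) = 0.4100/0.8000 = 0.5125
Terminal stock prices: S_uu = 137.2, S_ud = 58.8, S_dd = 25.2
Terminal payoffs (K − S): max(-87.2, 0) = 0, max(-8.8, 0) = 0, max(24.8, 0) = 24.8
Node u (S = 98): continuation = 1/1.01·[0.5125·0.0000 + 0.4875·0.0000] = 0.0000; exercise value = 0.0000 ≤ continuation, so V_u = 0.0000
Node d (S = 42): continuation = 1/1.01·[0.5125·0.0000 + 0.4875·24.8000] = 11.9703; exercise value = 8.0000 ≤ continuation, so V_d = 11.9703
Node 0 (S = 70): continuation = 1/1.01·[0.5125·0.0000 + 0.4875·11.9703] = 5.7777; exercise value = 0.0000 ≤ continuation, so V_0 = 5.7777

5.78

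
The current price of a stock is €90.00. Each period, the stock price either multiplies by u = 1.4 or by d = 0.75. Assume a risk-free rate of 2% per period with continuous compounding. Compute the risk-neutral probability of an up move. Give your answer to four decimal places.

Risk-neutral probability p = (e^0.02 − 0.75)/(1.4 − 0.75) = 0.2702/0.6500 = 0.4157

p = 0.4157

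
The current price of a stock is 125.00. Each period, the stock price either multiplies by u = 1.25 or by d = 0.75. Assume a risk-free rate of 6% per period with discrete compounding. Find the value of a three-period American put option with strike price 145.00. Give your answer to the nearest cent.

Risk-neutral probability p = (1 + 0.06 − 0.75)/(1.25 − 0.75) = 0.3100/0.5000 = 0.6200
Terminal stock prices: S_uuu = 244.1, S_uud = 146.5, S_udd = 87.89, S_ddd = 52.73
Terminal payoffs (K − S): max(-99.14, 0) = 0, max(-1.484, 0) = 0, max(57.11, 0) = 57.11, max(92.27, 0) = 92.27
Node uu (S = 195.3): continuation = 1/1.06·[0.6200·0.0000 + 0.3800·0.0000] = 0.0000; exercise value = 0.0000 ≤ continuation, so V_uu = 0.0000
Node ud (S = 117.2): continuation = 1/1.06·[0.6200·0.0000 + 0.3800·57.1094] = 20.4732; exercise value = 27.8125 > continuation, so V_ud = 27.8125 (exercise)
Node dd (S = 70.31): continuation = 1/1.06·[0.6200·57.1094 + 0.3800·92.2656] = 66.4800; exercise value = 74.6875 > continuation, so V_dd = 74.6875 (exercise)
Node u (S = 156.2): continuation = 1/1.06·[0.6200·0.0000 + 0.3800·27.8125] = 9.9705; exercise value = 0.0000 ≤ continuation, so V_u = 9.9705
Node d (S = 93.75): continuation = 1/1.06·[0.6200·27.8125 + 0.3800·74.6875] = 43.0425; exercise value = 51.2500 > continuation, so V_d = 51.2500 (exercise)
Node 0 (S = 125): continuation = 1/1.06·[0.6200·9.9705 + 0.3800·51.2500] = 24.2045; exercise value = 20.0000 ≤ continuation, so V_0 = 24.2045

24.20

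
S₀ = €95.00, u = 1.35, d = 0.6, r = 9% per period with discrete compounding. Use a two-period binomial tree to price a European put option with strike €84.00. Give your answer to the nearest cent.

Risk-neutral probability p = (1 + 0.09 − 0.6)/(1.35 − 0.6) = 0.4900/0.7500 = 0.6533
Terminal stock prices: S_uu = 173.1, S_ud = 76.95, S_dd = 34.2
Terminal payoffs (K − S): max(-89.14, 0) = 0, max(7.05, 0) = 7.05, max(49.8, 0) = 49.8
Node u (S = 128.2): V_u = 1/1.09·[0.6533·0.0000 + 0.3467·7.0500] = 2.2422
Node d (S = 57): V_d = 1/1.09·[0.6533·7.0500 + 0.3467·49.8000] = 20.0642
Node 0 (S = 95): V_0 = 1/1.09·[0.6533·2.2422 + 0.3467·20.0642] = 7.7252

€7.73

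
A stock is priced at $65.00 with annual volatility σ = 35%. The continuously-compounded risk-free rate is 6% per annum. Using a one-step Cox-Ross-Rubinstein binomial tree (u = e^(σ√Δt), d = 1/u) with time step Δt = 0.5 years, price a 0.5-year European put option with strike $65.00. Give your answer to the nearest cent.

$6.92

CRR parameters: u = e^(σ√Δt) = e^(0.35·√0.5) = 1.2808, d = 1/u = 0.7808
Per-period rate: rΔt = 0.06·0.5 = 0.03, so R = e^0.03 = 1.0305
Risk-neutral probability p = (e^0.03 − 0.7808)/(1.2808 − 0.7808) = 0.2497/0.5000 = 0.4993
Terminal stock prices: S_u = 83.25, S_d = 50.75
Terminal payoffs (K − S): max(-18.25, 0) = 0, max(14.25, 0) = 14.25
Node 0 (S = 65): V_0 = e^(−0.03)·[0.4993·0.0000 + 0.5007·14.2506] = 6.9238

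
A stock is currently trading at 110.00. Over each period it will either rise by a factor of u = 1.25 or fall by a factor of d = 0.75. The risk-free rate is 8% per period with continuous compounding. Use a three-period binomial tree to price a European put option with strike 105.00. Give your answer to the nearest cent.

6.55

Risk-neutral probability p = (e^0.08 − 0.75)/(1.25 − 0.75) = 0.3333/0.5000 = 0.6666
Terminal stock prices: S_uuu = 214.8, S_uud = 128.9, S_udd = 77.34, S_ddd = 46.41
Terminal payoffs (K − S): max(-109.8, 0) = 0, max(-23.91, 0) = 0, max(27.66, 0) = 27.66, max(58.59, 0) = 58.59
Node uu (S = 171.9): V_uu = e^(−0.08)·[0.6666·0.0000 + 0.3334·0.0000] = 0.0000
Node ud (S = 103.1): V_ud = e^(−0.08)·[0.6666·0.0000 + 0.3334·27.6562] = 8.5123
Node dd (S = 61.88): V_dd = e^(−0.08)·[0.6666·27.6562 + 0.3334·58.5938] = 35.0522
Node u (S = 137.5): V_u = e^(−0.08)·[0.6666·0.0000 + 0.3334·8.5123] = 2.6200
Node d (S = 82.5): V_d = e^(−0.08)·[0.6666·8.5123 + 0.3334·35.0522] = 16.0266
Node 0 (S = 110): V_0 = e^(−0.08)·[0.6666·2.6200 + 0.3334·16.0266] = 6.5450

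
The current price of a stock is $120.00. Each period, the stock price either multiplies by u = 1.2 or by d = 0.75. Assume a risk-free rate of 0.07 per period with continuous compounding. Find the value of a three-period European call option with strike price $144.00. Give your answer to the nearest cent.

$18.91

Risk-neutral probability p = (e^0.07 − 0.75)/(1.2 − 0.75) = 0.3225/0.4500 = 0.7167
Terminal stock prices: S_uuu = 207.4, S_uud = 129.6, S_udd = 81, S_ddd = 50.62
Terminal payoffs (S − K): max(63.36, 0) = 63.36, max(-14.4, 0) = 0, max(-63, 0) = 0, max(-93.38, 0) = 0
Node uu (S = 172.8): V_uu = e^(−0.07)·[0.7167·63.3600 + 0.2833·0.0000] = 42.3392
Node ud (S = 108): V_ud = e^(−0.07)·[0.7167·0.0000 + 0.2833·0.0000] = 0.0000
Node dd (S = 67.5): V_dd = e^(−0.07)·[0.7167·0.0000 + 0.2833·0.0000] = 0.0000
Node u (S = 144): V_u = e^(−0.07)·[0.7167·42.3392 + 0.2833·0.0000] = 28.2924
Node d (S = 90): V_d = e^(−0.07)·[0.7167·0.0000 + 0.2833·0.0000] = 0.0000
Node 0 (S = 120): V_0 = e^(−0.07)·[0.7167·28.2924 + 0.2833·0.0000] = 18.9059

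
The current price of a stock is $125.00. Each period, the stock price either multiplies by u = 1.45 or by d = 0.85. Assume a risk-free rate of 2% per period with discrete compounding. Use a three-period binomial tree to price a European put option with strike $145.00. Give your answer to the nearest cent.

$29.45

Risk-neutral probability p = (1 + 0.02 − 0.85)/(1.45 − 0.85) = 0.1700/0.6000 = 0.2833
Terminal stock prices: S_uuu = 381.1, S_uud = 223.4, S_udd = 131, S_ddd = 76.77
Terminal payoffs (K − S): max(-236.1, 0) = 0, max(-78.39, 0) = 0, max(14.05, 0) = 14.05, max(68.23, 0) = 68.23
Node uu (S = 262.8): V_uu = 1/1.02·[0.2833·0.0000 + 0.7167·0.0000] = 0.0000
Node ud (S = 154.1): V_ud = 1/1.02·[0.2833·0.0000 + 0.7167·14.0469] = 9.8695
Node dd (S = 90.31): V_dd = 1/1.02·[0.2833·14.0469 + 0.7167·68.2344] = 51.8444
Node u (S = 181.2): V_u = 1/1.02·[0.2833·0.0000 + 0.7167·9.8695] = 6.9345
Node d (S = 106.2): V_d = 1/1.02·[0.2833·9.8695 + 0.7167·51.8444] = 39.1681
Node 0 (S = 125): V_0 = 1/1.02·[0.2833·6.9345 + 0.7167·39.1681] = 29.4463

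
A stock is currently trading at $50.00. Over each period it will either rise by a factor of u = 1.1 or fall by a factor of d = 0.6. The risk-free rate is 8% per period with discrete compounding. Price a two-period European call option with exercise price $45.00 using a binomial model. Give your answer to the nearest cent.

$12.25

Risk-neutral probability p = (1 + 0.08 − 0.6)/(1.1 − 0.6) = 0.4800/0.5000 = 0.9600
Terminal stock prices: S_uu = 60.5, S_ud = 33, S_dd = 18
Terminal payoffs (S − K): max(15.5, 0) = 15.5, max(-12, 0) = 0, max(-27, 0) = 0
Node u (S = 55): V_u = 1/1.08·[0.9600·15.5000 + 0.0400·0.0000] = 13.7778
Node d (S = 30): V_d = 1/1.08·[0.9600·0.0000 + 0.0400·0.0000] = 0.0000
Node 0 (S = 50): V_0 = 1/1.08·[0.9600·13.7778 + 0.0400·0.0000] = 12.2469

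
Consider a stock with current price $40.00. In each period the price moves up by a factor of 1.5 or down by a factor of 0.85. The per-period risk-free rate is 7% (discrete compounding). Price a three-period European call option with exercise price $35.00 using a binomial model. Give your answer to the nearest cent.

Risk-neutral probability p = (1 + 0.07 − 0.85)/(1.5 − 0.85) = 0.2200/0.6500 = 0.3385
Terminal stock prices: S_uuu = 135, S_uud = 76.5, S_udd = 43.35, S_ddd = 24.56
Terminal payoffs (S − K): max(100, 0) = 100, max(41.5, 0) = 41.5, max(8.35, 0) = 8.35, max(-10.44, 0) = 0
Node uu (S = 90): V_uu = 1/1.07·[0.3385·100.0000 + 0.6615·41.5000] = 57.2897
Node ud (S = 51): V_ud = 1/1.07·[0.3385·41.5000 + 0.6615·8.3500] = 18.2897
Node dd (S = 28.9): V_dd = 1/1.07·[0.3385·8.3500 + 0.6615·0.0000] = 2.6413
Node u (S = 60): V_u = 1/1.07·[0.3385·57.2897 + 0.6615·18.2897] = 29.4296
Node d (S = 34): V_d = 1/1.07·[0.3385·18.2897 + 0.6615·2.6413] = 7.4184
Node 0 (S = 40): V_0 = 1/1.07·[0.3385·29.4296 + 0.6615·7.4184] = 13.8957

$13.90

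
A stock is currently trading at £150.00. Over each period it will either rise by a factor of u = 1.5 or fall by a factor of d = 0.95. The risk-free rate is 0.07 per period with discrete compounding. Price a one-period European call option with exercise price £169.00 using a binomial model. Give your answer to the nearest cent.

Risk-neutral probability p = (1 + 0.07 − 0.95)/(1.5 − 0.95) = 0.1200/0.5500 = 0.2182
Terminal stock prices: S_u = 225, S_d = 142.5
Terminal payoffs (S − K): max(56, 0) = 56, max(-26.5, 0) = 0
Node 0 (S = 150): V_0 = 1/1.07·[0.2182·56.0000 + 0.7818·0.0000] = 11.4189

£11.42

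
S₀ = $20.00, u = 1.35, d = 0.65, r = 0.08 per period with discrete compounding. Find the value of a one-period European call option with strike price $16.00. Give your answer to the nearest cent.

$6.26

Risk-neutral probability p = (1 + 0.08 − 0.65)/(1.35 − 0.65) = 0.4300/0.7000 = 0.6143
Terminal stock prices: S_u = 27, S_d = 13
Terminal payoffs (S − K): max(11, 0) = 11, max(-3, 0) = 0
Node 0 (S = 20): V_0 = 1/1.08·[0.6143·11.0000 + 0.3857·0.0000] = 6.2566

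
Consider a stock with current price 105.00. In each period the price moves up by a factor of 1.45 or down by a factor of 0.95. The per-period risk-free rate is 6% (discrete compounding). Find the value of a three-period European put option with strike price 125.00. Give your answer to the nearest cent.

Risk-neutral probability p = (1 + 0.06 − 0.95)/(1.45 − 0.95) = 0.1100/0.5000 = 0.2200
Terminal stock prices: S_uuu = 320.1, S_uud = 209.7, S_udd = 137.4, S_ddd = 90.02
Terminal payoffs (K − S): max(-195.1, 0) = 0, max(-84.72, 0) = 0, max(-12.41, 0) = 0, max(34.98, 0) = 34.98
Node uu (S = 220.8): V_uu = 1/1.06·[0.2200·0.0000 + 0.7800·0.0000] = 0.0000
Node ud (S = 144.6): V_ud = 1/1.06·[0.2200·0.0000 + 0.7800·0.0000] = 0.0000
Node dd (S = 94.76): V_dd = 1/1.06·[0.2200·0.0000 + 0.7800·34.9756] = 25.7368
Node u (S = 152.2): V_u = 1/1.06·[0.2200·0.0000 + 0.7800·0.0000] = 0.0000
Node d (S = 99.75): V_d = 1/1.06·[0.2200·0.0000 + 0.7800·25.7368] = 18.9384
Node 0 (S = 105): V_0 = 1/1.06·[0.2200·0.0000 + 0.7800·18.9384] = 13.9358

13.94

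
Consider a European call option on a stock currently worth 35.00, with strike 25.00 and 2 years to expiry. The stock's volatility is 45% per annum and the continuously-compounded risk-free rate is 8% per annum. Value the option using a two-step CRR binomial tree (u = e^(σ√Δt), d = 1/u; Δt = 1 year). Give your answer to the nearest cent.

CRR parameters: u = e^(σ√Δt) = e^(0.45·√1) = 1.5683, d = 1/u = 0.6376
Per-period rate: rΔt = 0.08·1 = 0.08, so R = e^0.08 = 1.0833
Risk-neutral probability p = (e^0.08 − 0.6376)/(1.5683 − 0.6376) = 0.4457/0.9307 = 0.4789
Terminal stock prices: S_uu = 86.09, S_ud = 35, S_dd = 14.23
Terminal payoffs (S − K): max(61.09, 0) = 61.09, max(10, 0) = 10, max(-10.77, 0) = 0
Node u (S = 54.89): V_u = e^(−0.08)·[0.4789·61.0861 + 0.5211·10.0000] = 31.8130
Node d (S = 22.32): V_d = e^(−0.08)·[0.4789·10.0000 + 0.5211·0.0000] = 4.4204
Node 0 (S = 35): V_0 = e^(−0.08)·[0.4789·31.8130 + 0.5211·4.4204] = 16.1890

16.19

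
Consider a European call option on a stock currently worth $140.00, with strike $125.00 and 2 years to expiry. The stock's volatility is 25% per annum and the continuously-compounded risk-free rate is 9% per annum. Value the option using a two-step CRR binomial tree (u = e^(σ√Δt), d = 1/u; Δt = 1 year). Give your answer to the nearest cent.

$40.32

CRR parameters: u = e^(σ√Δt) = e^(0.25·√1) = 1.2840, d = 1/u = 0.7788
Per-period rate: rΔt = 0.09·1 = 0.09, so R = e^0.09 = 1.0942
Risk-neutral probability p = (e^0.09 − 0.7788)/(1.2840 − 0.7788) = 0.3154/0.5052 = 0.6242
Terminal stock prices: S_uu = 230.8, S_ud = 140, S_dd = 84.91
Terminal payoffs (S − K): max(105.8, 0) = 105.8, max(15, 0) = 15, max(-40.09, 0) = 0
Node u (S = 179.8): V_u = e^(−0.09)·[0.6242·105.8210 + 0.3758·15.0000] = 65.5222
Node d (S = 109): V_d = e^(−0.09)·[0.6242·15.0000 + 0.3758·0.0000] = 8.5575
Node 0 (S = 140): V_0 = e^(−0.09)·[0.6242·65.5222 + 0.3758·8.5575] = 40.3192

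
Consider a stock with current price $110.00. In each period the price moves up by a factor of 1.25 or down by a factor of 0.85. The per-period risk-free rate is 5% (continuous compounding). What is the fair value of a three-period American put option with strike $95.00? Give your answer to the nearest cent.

$3.47

Risk-neutral probability p = (e^0.05 − 0.85)/(1.25 − 0.85) = 0.2013/0.4000 = 0.5032
Terminal stock prices: S_uuu = 214.8, S_uud = 146.1, S_udd = 99.34, S_ddd = 67.55
Terminal payoffs (K − S): max(-119.8, 0) = 0, max(-51.09, 0) = 0, max(-4.344, 0) = 0, max(27.45, 0) = 27.45
Node uu (S = 171.9): continuation = e^(−0.05)·[0.5032·0.0000 + 0.4968·0.0000] = 0.0000; exercise value = 0.0000 ≤ continuation, so V_uu = 0.0000
Node ud (S = 116.9): continuation = e^(−0.05)·[0.5032·0.0000 + 0.4968·0.0000] = 0.0000; exercise value = 0.0000 ≤ continuation, so V_ud = 0.0000
Node dd (S = 79.47): continuation = e^(−0.05)·[0.5032·0.0000 + 0.4968·27.4463] = 12.9709; exercise value = 15.5250 > continuation, so V_dd = 15.5250 (exercise)
Node u (S = 137.5): continuation = e^(−0.05)·[0.5032·0.0000 + 0.4968·0.0000] = 0.0000; exercise value = 0.0000 ≤ continuation, so V_u = 0.0000
Node d (S = 93.5): continuation = e^(−0.05)·[0.5032·0.0000 + 0.4968·15.5250] = 7.3370; exercise value = 1.5000 ≤ continuation, so V_d = 7.3370
Node 0 (S = 110): continuation = e^(−0.05)·[0.5032·0.0000 + 0.4968·7.3370] = 3.4674; exercise value = 0.0000 ≤ continuation, so V_0 = 3.4674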